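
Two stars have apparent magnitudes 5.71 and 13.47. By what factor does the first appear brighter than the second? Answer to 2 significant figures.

Δm = 5.71 − (13.47) = -7.76
Flux ratio = 10^(−0.4 Δm) = 10^(−0.4 × -7.76) = 10^3.104 = 1271

1300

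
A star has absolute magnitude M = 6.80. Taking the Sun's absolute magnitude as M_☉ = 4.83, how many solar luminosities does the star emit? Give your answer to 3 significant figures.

L/L_☉ ≈ 0.163

M − M_☉ = 6.80 − 4.83 = 1.970
L/L_☉ = 10^(−0.4 (M − M_☉)) = 10^-0.788 = 0.1629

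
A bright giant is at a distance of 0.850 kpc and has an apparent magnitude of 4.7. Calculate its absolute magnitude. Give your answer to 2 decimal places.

M ≈ -4.95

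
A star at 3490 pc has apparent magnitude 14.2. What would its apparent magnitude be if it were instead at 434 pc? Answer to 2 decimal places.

Flux ∝ 1/d², so Δm = 5 log₁₀(d₂/d₁) = 5 log₁₀(434/3490) = -4.527
m₂ = m₁ + Δm = 14.2 + (-4.527) = 9.673

m ≈ 9.67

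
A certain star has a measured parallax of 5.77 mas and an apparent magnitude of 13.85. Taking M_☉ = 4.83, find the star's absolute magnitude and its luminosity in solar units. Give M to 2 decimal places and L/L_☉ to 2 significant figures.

d = 1/p = 1000/5.77 mas = 173.3 pc
M = m − 5 log₁₀ d + 5 = 13.85 − 5·2.2388 + 5 = 7.656
M − M_☉ = 7.656 − 4.83 = 2.826
L/L_☉ = 10^(−0.4 × 2.826) = 0.07407

M ≈ 7.66; L/L_☉ ≈ 0.074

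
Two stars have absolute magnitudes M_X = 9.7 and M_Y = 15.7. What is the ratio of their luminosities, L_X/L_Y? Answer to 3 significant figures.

ΔM = M_X − M_Y = -6.0
L_X/L_Y = 10^(−0.4 ΔM) = 10^2.400 = 251.2

L_X/L_Y ≈ 251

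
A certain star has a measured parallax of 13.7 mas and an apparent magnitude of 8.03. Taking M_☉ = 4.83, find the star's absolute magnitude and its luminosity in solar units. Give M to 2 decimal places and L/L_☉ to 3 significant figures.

M ≈ 3.71; L/L_☉ ≈ 2.80

d = 1/p = 1000/13.7 mas = 72.99 pc
M = m − 5 log₁₀ d + 5 = 8.03 − 5·1.8633 + 5 = 3.714
M − M_☉ = 3.714 − 4.83 = -1.116
L/L_☉ = 10^(−0.4 × -1.116) = 2.796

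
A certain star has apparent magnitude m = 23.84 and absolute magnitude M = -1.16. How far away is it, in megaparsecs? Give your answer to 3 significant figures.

d ≈ 1.00 Mpc

μ = m − M = 25.000
m − M = 5 log₁₀ d − 5
log₁₀ d = (m − M)/5 + 1 = 6.0000
d = 10^6.0000 = 1.000×10^6 pc
= 1.000 Mpc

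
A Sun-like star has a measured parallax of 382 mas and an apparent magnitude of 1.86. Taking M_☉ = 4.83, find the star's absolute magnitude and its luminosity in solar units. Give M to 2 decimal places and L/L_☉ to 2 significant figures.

M ≈ 4.77; L/L_☉ ≈ 1.1

d = 1/p = 1000/382 mas = 2.618 pc
M = m − 5 log₁₀ d + 5 = 1.86 − 5·0.4179 + 5 = 4.770
M − M_☉ = 4.770 − 4.83 = -0.060
L/L_☉ = 10^(−0.4 × -0.060) = 1.057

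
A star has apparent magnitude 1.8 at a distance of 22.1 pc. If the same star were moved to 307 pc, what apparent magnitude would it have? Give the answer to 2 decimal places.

m ≈ 7.51

Flux ∝ 1/d², so Δm = 5 log₁₀(d₂/d₁) = 5 log₁₀(307/22.1) = 5.714
m₂ = m₁ + Δm = 1.8 + (5.714) = 7.514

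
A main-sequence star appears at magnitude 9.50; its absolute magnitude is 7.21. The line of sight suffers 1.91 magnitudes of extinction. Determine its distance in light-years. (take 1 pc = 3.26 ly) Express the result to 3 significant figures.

d ≈ 38.8 ly

m − M = 5 log₁₀(d/10 pc) + A  ⇒  9.50 − (7.21) − 1.91 = 5 log₁₀(d/10)
0.380 = 5 log₁₀(d/10)
log₁₀ d = (m − M − A)/5 + 1 = 1.0760
d = 10^1.0760 = 11.91 pc
= 38.83 ly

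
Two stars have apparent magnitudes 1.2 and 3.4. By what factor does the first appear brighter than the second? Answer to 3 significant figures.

Magnitude difference = -2.2
Flux ratio = 10^(−0.4 Δm) = 10^(−0.4 × -2.2) = 10^0.880 = 7.586

7.59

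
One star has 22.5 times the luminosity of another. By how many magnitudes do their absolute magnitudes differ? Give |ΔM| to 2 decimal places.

Pogson: ΔM = −2.5 log₁₀(ratio) = −2.5 log₁₀(22.5) = −2.5 × 1.3522 = -3.380

|ΔM| ≈ 3.38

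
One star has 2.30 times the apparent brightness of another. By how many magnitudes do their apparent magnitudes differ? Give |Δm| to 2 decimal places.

|Δm| ≈ 0.90

Pogson: Δm = −2.5 log₁₀(ratio) = −2.5 log₁₀(2.30) = −2.5 × 0.3617 = -0.904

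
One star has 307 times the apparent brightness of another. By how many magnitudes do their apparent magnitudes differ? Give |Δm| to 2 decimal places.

|Δm| ≈ 6.22

Pogson: Δm = −2.5 log₁₀(ratio) = −2.5 log₁₀(307) = −2.5 × 2.4871 = -6.218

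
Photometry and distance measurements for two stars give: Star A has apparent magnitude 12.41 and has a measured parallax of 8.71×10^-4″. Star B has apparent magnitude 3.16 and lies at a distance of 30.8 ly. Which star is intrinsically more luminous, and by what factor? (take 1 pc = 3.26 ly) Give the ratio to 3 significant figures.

Star A is more luminous, by a factor of 2.95.

Star A: d = 1/p = 1/8.71×10^-4″ = 1148 pc
Star A: M = m − 5 log₁₀ d + 5 = 12.41 − 5·3.0600 + 5 = 2.110
Star B: d = 30.8 ly / 3.26 = 9.448 pc
Star B: M = m − 5 log₁₀ d + 5 = 3.16 − 5·0.9753 + 5 = 3.283
ΔM = M_A − M_B = 2.110 − (3.283) = -1.173; smaller M is more luminous → Star A.
L ratio = 10^(0.4 |ΔM|) = 10^0.469 = 2.946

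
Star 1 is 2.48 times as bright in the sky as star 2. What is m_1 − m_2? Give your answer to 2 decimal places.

Pogson: Δm = −2.5 log₁₀(ratio) = −2.5 log₁₀(2.48) = −2.5 × 0.3945 = -0.986
Star 1 is brighter, so it has the smaller magnitude: the difference is negative.

m_1 − m_2 ≈ -0.99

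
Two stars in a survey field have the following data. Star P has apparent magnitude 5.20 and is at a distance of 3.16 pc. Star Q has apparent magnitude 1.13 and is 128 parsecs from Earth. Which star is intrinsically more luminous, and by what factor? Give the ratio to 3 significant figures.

Star Q is more luminous, by a factor of 69700.

Star P: M = m − 5 log₁₀ d + 5 = 5.20 − 5·0.4997 + 5 = 7.702
Star Q: M = m − 5 log₁₀ d + 5 = 1.13 − 5·2.1072 + 5 = -4.406
ΔM = M_P − M_Q = 7.702 − (-4.406) = 12.108; smaller M is more luminous → Star Q.
L ratio = 10^(0.4 |ΔM|) = 10^4.843 = 69670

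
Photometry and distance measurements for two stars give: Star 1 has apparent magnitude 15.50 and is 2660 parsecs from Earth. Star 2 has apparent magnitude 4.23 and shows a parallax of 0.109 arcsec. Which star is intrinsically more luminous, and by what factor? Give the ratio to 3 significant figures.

Star 1: M = m − 5 log₁₀ d + 5 = 15.50 − 5·3.4249 + 5 = 3.376
Star 2: d = 1/p = 1/0.109″ = 9.174 pc
Star 2: M = m − 5 log₁₀ d + 5 = 4.23 − 5·0.9626 + 5 = 4.417
ΔM = M_1 − M_2 = 3.376 − (4.417) = -1.042; smaller M is more luminous → Star 1.
L ratio = 10^(0.4 |ΔM|) = 10^0.417 = 2.610

Star 1 is more luminous, by a factor of 2.61.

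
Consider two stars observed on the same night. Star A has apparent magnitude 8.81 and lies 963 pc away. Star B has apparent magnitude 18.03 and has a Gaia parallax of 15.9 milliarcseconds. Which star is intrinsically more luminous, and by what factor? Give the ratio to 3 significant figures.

Star A: M = m − 5 log₁₀ d + 5 = 8.81 − 5·2.9836 + 5 = -1.108
Star B: p = 15.9 mas = 0.0159″ → d = 1/p = 62.89 pc
Star B: M = m − 5 log₁₀ d + 5 = 18.03 − 5·1.7986 + 5 = 14.037
ΔM = M_A − M_B = -1.108 − (14.037) = -15.145; smaller M is more luminous → Star A.
L ratio = 10^(0.4 |ΔM|) = 10^6.058 = 1.143×10^6

Star A is more luminous, by a factor of 1.14×10^6.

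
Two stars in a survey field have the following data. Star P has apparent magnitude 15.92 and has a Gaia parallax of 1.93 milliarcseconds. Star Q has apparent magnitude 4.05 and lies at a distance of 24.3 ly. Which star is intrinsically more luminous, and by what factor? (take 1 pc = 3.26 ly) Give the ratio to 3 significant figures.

Star P: p = 1.93 mas = 1.93×10^-3″ → d = 1/p = 518.1 pc
Star P: M = m − 5 log₁₀ d + 5 = 15.92 − 5·2.7144 + 5 = 7.348
Star Q: d = 24.3 ly / 3.26 = 7.454 pc
Star Q: M = m − 5 log₁₀ d + 5 = 4.05 − 5·0.8724 + 5 = 4.688
ΔM = M_P − M_Q = 7.348 − (4.688) = 2.660; smaller M is more luminous → Star Q.
L ratio = 10^(0.4 |ΔM|) = 10^1.064 = 11.58

Star Q is more luminous, by a factor of 11.6.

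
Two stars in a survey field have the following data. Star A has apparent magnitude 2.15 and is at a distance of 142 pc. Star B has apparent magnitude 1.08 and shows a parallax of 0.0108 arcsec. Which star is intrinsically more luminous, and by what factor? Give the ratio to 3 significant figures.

Star B is more luminous, by a factor of 1.14.

Star A: M = m − 5 log₁₀ d + 5 = 2.15 − 5·2.1523 + 5 = -3.611
Star B: d = 1/p = 1/0.0108″ = 92.59 pc
Star B: M = m − 5 log₁₀ d + 5 = 1.08 − 5·1.9666 + 5 = -3.753
ΔM = M_A − M_B = -3.611 − (-3.753) = 0.141; smaller M is more luminous → Star B.
L ratio = 10^(0.4 |ΔM|) = 10^0.057 = 1.139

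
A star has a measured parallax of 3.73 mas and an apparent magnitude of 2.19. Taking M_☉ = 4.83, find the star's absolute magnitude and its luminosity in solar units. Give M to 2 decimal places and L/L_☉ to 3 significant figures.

d = 1/p = 1000/3.73 mas = 268.1 pc
M = m − 5 log₁₀ d + 5 = 2.19 − 5·2.4283 + 5 = -4.951
M − M_☉ = -4.951 − 4.83 = -9.781
L/L_☉ = 10^(−0.4 × -9.781) = 8177

M ≈ -4.95; L/L_☉ ≈ 8180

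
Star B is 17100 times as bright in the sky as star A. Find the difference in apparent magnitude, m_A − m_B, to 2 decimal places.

m_A − m_B ≈ 10.58

Pogson: Δm = −2.5 log₁₀(ratio) = −2.5 log₁₀(17100) = −2.5 × 4.2330 = -10.582
Star B is brighter so has the smaller magnitude: m_A − m_B is positive.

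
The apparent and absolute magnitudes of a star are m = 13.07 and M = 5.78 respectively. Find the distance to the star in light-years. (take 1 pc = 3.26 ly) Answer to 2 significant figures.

μ = m − M = 7.290
m − M = 5 log₁₀ d − 5
log₁₀ d = (m − M)/5 + 1 = 2.4580
d = 10^2.4580 = 287.1 pc
= 935.9 ly

d ≈ 940 ly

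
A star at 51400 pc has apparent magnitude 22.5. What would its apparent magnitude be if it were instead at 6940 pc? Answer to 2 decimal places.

Flux ∝ 1/d², so Δm = 5 log₁₀(d₂/d₁) = 5 log₁₀(6940/51400) = -4.348
m₂ = m₁ + Δm = 22.5 + (-4.348) = 18.152

m ≈ 18.15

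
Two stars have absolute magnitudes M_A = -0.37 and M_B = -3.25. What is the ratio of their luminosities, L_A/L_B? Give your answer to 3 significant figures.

L_A/L_B ≈ 0.0705

ΔM = M_A − M_B = 2.88
L_A/L_B = 10^(−0.4 ΔM) = 10^-1.152 = 0.07047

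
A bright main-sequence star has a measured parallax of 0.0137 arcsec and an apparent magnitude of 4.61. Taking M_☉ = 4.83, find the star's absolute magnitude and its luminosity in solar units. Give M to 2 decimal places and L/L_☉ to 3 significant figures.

d = 1/p = 1/0.0137″ = 72.99 pc
M = m − 5 log₁₀ d + 5 = 4.61 − 5·1.8633 + 5 = 0.294
M − M_☉ = 0.294 − 4.83 = -4.536
L/L_☉ = 10^(−0.4 × -4.536) = 65.25

M ≈ 0.29; L/L_☉ ≈ 65.2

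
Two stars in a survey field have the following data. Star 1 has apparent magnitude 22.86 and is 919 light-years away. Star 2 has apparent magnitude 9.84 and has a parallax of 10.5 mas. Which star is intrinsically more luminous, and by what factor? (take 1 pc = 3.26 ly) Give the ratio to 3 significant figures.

Star 1: d = 919 ly / 3.26 = 281.9 pc
Star 1: M = m − 5 log₁₀ d + 5 = 22.86 − 5·2.4501 + 5 = 15.610
Star 2: p = 10.5 mas = 0.0105″ → d = 1/p = 95.24 pc
Star 2: M = m − 5 log₁₀ d + 5 = 9.84 − 5·1.9788 + 5 = 4.946
ΔM = M_1 − M_2 = 15.610 − (4.946) = 10.664; smaller M is more luminous → Star 2.
L ratio = 10^(0.4 |ΔM|) = 10^4.265 = 18430

Star 2 is more luminous, by a factor of 18400.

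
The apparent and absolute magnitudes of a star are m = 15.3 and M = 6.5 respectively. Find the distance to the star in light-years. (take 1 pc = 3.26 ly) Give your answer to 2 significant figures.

μ = m − M = 8.800
m − M = 5 log₁₀ d − 5
log₁₀ d = (m − M)/5 + 1 = 2.7600
d = 10^2.7600 = 575.4 pc
= 1876 ly

d ≈ 1900 ly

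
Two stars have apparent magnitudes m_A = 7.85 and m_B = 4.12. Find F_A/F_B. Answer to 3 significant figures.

Δm = 7.85 − (4.12) = 3.73
Flux ratio = 10^(−0.4 Δm) = 10^(−0.4 × 3.73) = 10^-1.492 = 0.03221

F_A/F_B ≈ 0.0322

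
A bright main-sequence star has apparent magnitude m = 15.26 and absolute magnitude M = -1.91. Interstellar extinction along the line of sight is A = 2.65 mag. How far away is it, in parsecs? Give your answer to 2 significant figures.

m − M = 5 log₁₀(d/10 pc) + A  ⇒  15.26 − (-1.91) − 2.65 = 5 log₁₀(d/10)
14.520 = 5 log₁₀(d/10)
log₁₀ d = (m − M − A)/5 + 1 = 3.9040
d = 10^3.9040 = 8017 pc

d ≈ 8000 pc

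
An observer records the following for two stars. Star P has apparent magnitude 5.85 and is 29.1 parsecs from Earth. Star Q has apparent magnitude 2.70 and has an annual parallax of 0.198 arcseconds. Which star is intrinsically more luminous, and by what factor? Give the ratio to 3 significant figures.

Star P: M = m − 5 log₁₀ d + 5 = 5.85 − 5·1.4639 + 5 = 3.531
Star Q: d = 1/p = 1/0.198″ = 5.051 pc
Star Q: M = m − 5 log₁₀ d + 5 = 2.70 − 5·0.7033 + 5 = 4.183
ΔM = M_P − M_Q = 3.531 − (4.183) = -0.653; smaller M is more luminous → Star P.
L ratio = 10^(0.4 |ΔM|) = 10^0.261 = 1.824

Star P is more luminous, by a factor of 1.82.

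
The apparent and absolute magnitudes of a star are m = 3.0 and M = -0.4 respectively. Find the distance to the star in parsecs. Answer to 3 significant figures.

d ≈ 47.9 pc

Distance modulus: m − M = 3.0 − (-0.4) = 3.400
m − M = 5 log₁₀ d − 5
log₁₀ d = (m − M)/5 + 1 = 1.6800
d = 10^1.6800 = 47.86 pc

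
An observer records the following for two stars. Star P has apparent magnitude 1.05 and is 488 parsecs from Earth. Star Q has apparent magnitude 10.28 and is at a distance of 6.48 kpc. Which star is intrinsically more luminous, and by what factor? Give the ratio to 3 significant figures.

Star P is more luminous, by a factor of 27.9.

Star P: M = m − 5 log₁₀ d + 5 = 1.05 − 5·2.6884 + 5 = -7.392
Star Q: d = 6.48 kpc = 6480 pc
Star Q: M = m − 5 log₁₀ d + 5 = 10.28 − 5·3.8116 + 5 = -3.778
ΔM = M_P − M_Q = -7.392 − (-3.778) = -3.614; smaller M is more luminous → Star P.
L ratio = 10^(0.4 |ΔM|) = 10^1.446 = 27.91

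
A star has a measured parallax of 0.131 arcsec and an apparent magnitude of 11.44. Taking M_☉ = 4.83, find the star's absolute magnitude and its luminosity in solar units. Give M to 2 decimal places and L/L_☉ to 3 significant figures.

d = 1/p = 1/0.131″ = 7.634 pc
M = m − 5 log₁₀ d + 5 = 11.44 − 5·0.8827 + 5 = 12.026
M − M_☉ = 12.026 − 4.83 = 7.196
L/L_☉ = 10^(−0.4 × 7.196) = 1.323×10^-3

M ≈ 12.03; L/L_☉ ≈ 1.32×10^-3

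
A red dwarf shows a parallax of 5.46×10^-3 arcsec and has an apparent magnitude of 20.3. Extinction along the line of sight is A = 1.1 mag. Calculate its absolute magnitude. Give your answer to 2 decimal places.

d = 1/p = 1/5.46×10^-3″ = 183.2 pc
5 log₁₀(d/10 pc) = 5 log₁₀(183.2) − 5 = 6.314
M = m − 5 log₁₀(d/10) − A = 20.3 − 6.314 − 1.1 = 12.886

M ≈ 12.89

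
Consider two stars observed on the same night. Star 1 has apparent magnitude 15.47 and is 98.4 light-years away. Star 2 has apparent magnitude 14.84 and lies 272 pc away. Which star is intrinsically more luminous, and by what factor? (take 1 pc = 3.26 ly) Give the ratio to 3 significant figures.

Star 2 is more luminous, by a factor of 145.

Star 1: d = 98.4 ly / 3.26 = 30.18 pc
Star 1: M = m − 5 log₁₀ d + 5 = 15.47 − 5·1.4798 + 5 = 13.071
Star 2: M = m − 5 log₁₀ d + 5 = 14.84 − 5·2.4346 + 5 = 7.667
ΔM = M_1 − M_2 = 13.071 − (7.667) = 5.404; smaller M is more luminous → Star 2.
L ratio = 10^(0.4 |ΔM|) = 10^2.162 = 145.1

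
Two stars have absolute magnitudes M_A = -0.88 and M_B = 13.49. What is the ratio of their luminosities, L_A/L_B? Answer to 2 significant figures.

L_A/L_B ≈ 560000

ΔM = M_A − M_B = -14.37
L_A/L_B = 10^(−0.4 ΔM) = 10^5.748 = 559800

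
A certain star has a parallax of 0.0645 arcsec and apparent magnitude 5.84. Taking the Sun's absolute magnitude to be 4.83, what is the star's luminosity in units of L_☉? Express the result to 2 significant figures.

L/L_☉ ≈ 0.95

d = 1/p = 1/0.0645″ = 15.50 pc
M = m − 5 log₁₀ d + 5 = 5.84 − 5·1.1904 + 5 = 4.888
M − M_☉ = 4.888 − 4.83 = 0.058
L/L_☉ = 10^(−0.4 × 0.058) = 0.9482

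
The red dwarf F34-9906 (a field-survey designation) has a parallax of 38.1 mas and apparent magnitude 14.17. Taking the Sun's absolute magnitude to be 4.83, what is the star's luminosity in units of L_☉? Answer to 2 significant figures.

L/L_☉ ≈ 1.3×10^-3

d = 1/p = 1000/38.1 mas = 26.25 pc
M = m − 5 log₁₀ d + 5 = 14.17 − 5·1.4191 + 5 = 12.075
M − M_☉ = 12.075 − 4.83 = 7.245
L/L_☉ = 10^(−0.4 × 7.245) = 1.265×10^-3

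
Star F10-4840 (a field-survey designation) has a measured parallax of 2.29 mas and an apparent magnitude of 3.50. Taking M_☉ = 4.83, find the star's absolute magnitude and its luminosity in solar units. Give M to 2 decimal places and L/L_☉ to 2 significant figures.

d = 1/p = 1000/2.29 mas = 436.7 pc
M = m − 5 log₁₀ d + 5 = 3.50 − 5·2.6402 + 5 = -4.701
M − M_☉ = -4.701 − 4.83 = -9.531
L/L_☉ = 10^(−0.4 × -9.531) = 6491

M ≈ -4.70; L/L_☉ ≈ 6500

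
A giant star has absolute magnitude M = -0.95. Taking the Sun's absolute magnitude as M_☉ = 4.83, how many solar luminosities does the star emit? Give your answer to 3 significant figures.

M − M_☉ = -0.95 − 4.83 = -5.780
L/L_☉ = 10^(−0.4 (M − M_☉)) = 10^2.312 = 205.1

L/L_☉ ≈ 205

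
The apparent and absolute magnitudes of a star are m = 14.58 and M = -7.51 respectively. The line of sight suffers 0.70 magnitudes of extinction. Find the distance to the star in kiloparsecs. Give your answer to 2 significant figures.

d ≈ 190 kpc

m − M = 5 log₁₀(d/10 pc) + A  ⇒  14.58 − (-7.51) − 0.70 = 5 log₁₀(d/10)
21.390 = 5 log₁₀(d/10)
log₁₀ d = (m − M − A)/5 + 1 = 5.2780
d = 10^5.2780 = 189700 pc
= 189.7 kpc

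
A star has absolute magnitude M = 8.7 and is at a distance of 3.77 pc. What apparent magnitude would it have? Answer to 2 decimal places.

m = M + 5 log₁₀ d − 5 = 8.7 + 5·0.5763 − 5 = 6.582

m ≈ 6.58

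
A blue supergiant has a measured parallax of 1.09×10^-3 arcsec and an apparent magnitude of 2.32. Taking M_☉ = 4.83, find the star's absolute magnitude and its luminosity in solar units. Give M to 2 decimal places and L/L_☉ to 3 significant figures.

M ≈ -7.49; L/L_☉ ≈ 84900

d = 1/p = 1/1.09×10^-3″ = 917.4 pc
M = m − 5 log₁₀ d + 5 = 2.32 − 5·2.9626 + 5 = -7.493
M − M_☉ = -7.493 − 4.83 = -12.323
L/L_☉ = 10^(−0.4 × -12.323) = 84950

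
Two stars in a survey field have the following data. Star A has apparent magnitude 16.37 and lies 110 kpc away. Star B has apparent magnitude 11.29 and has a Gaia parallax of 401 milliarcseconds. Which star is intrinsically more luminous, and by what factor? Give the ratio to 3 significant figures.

Star A is more luminous, by a factor of 1.81×10^7.

Star A: d = 110 kpc = 110000 pc
Star A: M = m − 5 log₁₀ d + 5 = 16.37 − 5·5.0414 + 5 = -3.837
Star B: p = 401 mas = 0.401″ → d = 1/p = 2.494 pc
Star B: M = m − 5 log₁₀ d + 5 = 11.29 − 5·0.3969 + 5 = 14.306
ΔM = M_A − M_B = -3.837 − (14.306) = -18.143; smaller M is more luminous → Star A.
L ratio = 10^(0.4 |ΔM|) = 10^7.257 = 1.807×10^7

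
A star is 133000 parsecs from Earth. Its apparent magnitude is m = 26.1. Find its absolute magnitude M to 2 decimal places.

M ≈ 5.48

5 log₁₀(d/10 pc) = 5 log₁₀(133000) − 5 = 20.619
M = m − 5 log₁₀(d/10) = 26.1 − 20.619 = 5.481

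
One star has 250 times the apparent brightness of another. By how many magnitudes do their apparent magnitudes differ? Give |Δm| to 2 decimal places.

Pogson: Δm = −2.5 log₁₀(ratio) = −2.5 log₁₀(250) = −2.5 × 2.3979 = -5.995

|Δm| ≈ 5.99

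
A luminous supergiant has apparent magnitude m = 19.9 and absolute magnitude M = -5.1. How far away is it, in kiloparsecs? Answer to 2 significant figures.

d ≈ 1000 kpc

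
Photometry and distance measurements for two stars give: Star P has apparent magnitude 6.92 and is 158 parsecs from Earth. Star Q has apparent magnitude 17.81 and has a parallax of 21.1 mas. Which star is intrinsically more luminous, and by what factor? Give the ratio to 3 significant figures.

Star P is more luminous, by a factor of 252000.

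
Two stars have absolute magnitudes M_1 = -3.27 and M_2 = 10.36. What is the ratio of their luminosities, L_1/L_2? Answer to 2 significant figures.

L_1/L_2 ≈ 280000

ΔM = M_1 − M_2 = -13.63
L_1/L_2 = 10^(−0.4 ΔM) = 10^5.452 = 283100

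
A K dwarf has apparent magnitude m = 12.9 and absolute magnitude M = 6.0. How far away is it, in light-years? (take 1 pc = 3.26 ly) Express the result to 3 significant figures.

μ = m − M = 6.900
m − M = 5 log₁₀ d − 5
log₁₀ d = (m − M)/5 + 1 = 2.3800
d = 10^2.3800 = 239.9 pc
= 782.0 ly

d ≈ 782 ly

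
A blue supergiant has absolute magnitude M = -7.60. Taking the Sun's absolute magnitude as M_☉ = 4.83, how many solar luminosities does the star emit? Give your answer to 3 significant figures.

L/L_☉ ≈ 93800

M − M_☉ = -7.60 − 4.83 = -12.430
L/L_☉ = 10^(−0.4 (M − M_☉)) = 10^4.972 = 93760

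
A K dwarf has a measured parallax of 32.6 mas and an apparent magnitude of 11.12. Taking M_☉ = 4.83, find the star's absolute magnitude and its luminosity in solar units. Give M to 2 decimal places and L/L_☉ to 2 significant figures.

M ≈ 8.69; L/L_☉ ≈ 0.029

d = 1/p = 1000/32.6 mas = 30.67 pc
M = m − 5 log₁₀ d + 5 = 11.12 − 5·1.4868 + 5 = 8.686
M − M_☉ = 8.686 − 4.83 = 3.856
L/L_☉ = 10^(−0.4 × 3.856) = 0.02868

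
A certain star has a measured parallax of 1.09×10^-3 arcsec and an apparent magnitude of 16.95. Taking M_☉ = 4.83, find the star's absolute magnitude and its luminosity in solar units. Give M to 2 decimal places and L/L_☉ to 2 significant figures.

M ≈ 7.14; L/L_☉ ≈ 0.12

d = 1/p = 1/1.09×10^-3″ = 917.4 pc
M = m − 5 log₁₀ d + 5 = 16.95 − 5·2.9626 + 5 = 7.137
M − M_☉ = 7.137 − 4.83 = 2.307
L/L_☉ = 10^(−0.4 × 2.307) = 0.1194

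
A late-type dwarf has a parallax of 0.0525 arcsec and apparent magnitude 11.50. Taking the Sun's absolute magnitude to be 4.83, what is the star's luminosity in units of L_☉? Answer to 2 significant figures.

L/L_☉ ≈ 7.8×10^-3

d = 1/p = 1/0.0525″ = 19.05 pc
M = m − 5 log₁₀ d + 5 = 11.50 − 5·1.2798 + 5 = 10.101
M − M_☉ = 10.101 − 4.83 = 5.271
L/L_☉ = 10^(−0.4 × 5.271) = 7.793×10^-3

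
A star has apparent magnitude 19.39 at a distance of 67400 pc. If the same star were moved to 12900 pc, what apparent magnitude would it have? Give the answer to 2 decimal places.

m ≈ 15.80

Flux ∝ 1/d², so Δm = 5 log₁₀(d₂/d₁) = 5 log₁₀(12900/67400) = -3.590
m₂ = m₁ + Δm = 19.39 + (-3.590) = 15.800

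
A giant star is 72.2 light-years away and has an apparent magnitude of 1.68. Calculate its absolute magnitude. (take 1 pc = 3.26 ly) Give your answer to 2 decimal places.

M ≈ -0.05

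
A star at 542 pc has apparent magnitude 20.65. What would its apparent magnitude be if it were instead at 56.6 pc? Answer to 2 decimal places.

Flux ∝ 1/d², so Δm = 5 log₁₀(d₂/d₁) = 5 log₁₀(56.6/542) = -4.906
m₂ = m₁ + Δm = 20.65 + (-4.906) = 15.744

m ≈ 15.74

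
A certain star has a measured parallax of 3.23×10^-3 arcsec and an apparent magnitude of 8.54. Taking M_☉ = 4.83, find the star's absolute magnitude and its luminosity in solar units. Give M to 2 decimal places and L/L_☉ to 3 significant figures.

d = 1/p = 1/3.23×10^-3″ = 309.6 pc
M = m − 5 log₁₀ d + 5 = 8.54 − 5·2.4908 + 5 = 1.086
M − M_☉ = 1.086 − 4.83 = -3.744
L/L_☉ = 10^(−0.4 × -3.744) = 31.45

M ≈ 1.09; L/L_☉ ≈ 31.4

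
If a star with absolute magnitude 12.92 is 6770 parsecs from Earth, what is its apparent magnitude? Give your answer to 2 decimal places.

m ≈ 27.07

m = M + 5 log₁₀ d − 5 = 12.92 + 5·3.8306 − 5 = 27.073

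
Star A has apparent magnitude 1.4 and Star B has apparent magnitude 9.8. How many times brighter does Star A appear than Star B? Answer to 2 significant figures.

Δm = 1.4 − (9.8) = -8.4
Flux ratio = 10^(−0.4 Δm) = 10^(−0.4 × -8.4) = 10^3.360 = 2291

2300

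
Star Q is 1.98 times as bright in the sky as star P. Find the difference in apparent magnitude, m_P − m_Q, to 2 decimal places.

m_P − m_Q ≈ 0.74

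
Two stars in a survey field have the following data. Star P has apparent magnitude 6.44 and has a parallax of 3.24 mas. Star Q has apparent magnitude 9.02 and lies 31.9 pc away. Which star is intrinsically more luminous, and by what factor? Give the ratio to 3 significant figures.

Star P: p = 3.24 mas = 3.24×10^-3″ → d = 1/p = 308.6 pc
Star P: M = m − 5 log₁₀ d + 5 = 6.44 − 5·2.4895 + 5 = -1.007
Star Q: M = m − 5 log₁₀ d + 5 = 9.02 − 5·1.5038 + 5 = 6.501
ΔM = M_P − M_Q = -1.007 − (6.501) = -7.508; smaller M is more luminous → Star P.
L ratio = 10^(0.4 |ΔM|) = 10^3.003 = 1008

Star P is more luminous, by a factor of 1010.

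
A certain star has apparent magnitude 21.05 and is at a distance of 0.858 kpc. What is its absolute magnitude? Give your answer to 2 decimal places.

M ≈ 11.38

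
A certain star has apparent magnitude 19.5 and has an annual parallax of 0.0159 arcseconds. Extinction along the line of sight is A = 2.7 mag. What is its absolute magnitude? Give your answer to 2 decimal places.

M ≈ 12.81

d = 1/p = 1/0.0159″ = 62.89 pc
5 log₁₀(d/10 pc) = 5 log₁₀(62.89) − 5 = 3.993
M = m − 5 log₁₀(d/10) − A = 19.5 − 3.993 − 2.7 = 12.807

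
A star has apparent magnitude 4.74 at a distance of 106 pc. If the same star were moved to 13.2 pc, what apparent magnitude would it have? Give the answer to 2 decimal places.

m ≈ 0.22

Flux ∝ 1/d², so Δm = 5 log₁₀(d₂/d₁) = 5 log₁₀(13.2/106) = -4.524
m₂ = m₁ + Δm = 4.74 + (-4.524) = 0.216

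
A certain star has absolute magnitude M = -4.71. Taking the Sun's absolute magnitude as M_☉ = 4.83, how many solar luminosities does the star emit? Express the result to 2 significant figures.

L/L_☉ ≈ 6500

M − M_☉ = -4.71 − 4.83 = -9.540
L/L_☉ = 10^(−0.4 (M − M_☉)) = 10^3.816 = 6546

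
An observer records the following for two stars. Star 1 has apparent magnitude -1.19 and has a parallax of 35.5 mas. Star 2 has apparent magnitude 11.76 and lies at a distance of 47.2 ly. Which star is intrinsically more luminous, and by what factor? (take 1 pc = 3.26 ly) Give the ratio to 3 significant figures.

Star 1 is more luminous, by a factor of 573000.

Star 1: p = 35.5 mas = 0.0355″ → d = 1/p = 28.17 pc
Star 1: M = m − 5 log₁₀ d + 5 = -1.19 − 5·1.4498 + 5 = -3.439
Star 2: d = 47.2 ly / 3.26 = 14.48 pc
Star 2: M = m − 5 log₁₀ d + 5 = 11.76 − 5·1.1607 + 5 = 10.956
ΔM = M_1 − M_2 = -3.439 − (10.956) = -14.395; smaller M is more luminous → Star 1.
L ratio = 10^(0.4 |ΔM|) = 10^5.758 = 572900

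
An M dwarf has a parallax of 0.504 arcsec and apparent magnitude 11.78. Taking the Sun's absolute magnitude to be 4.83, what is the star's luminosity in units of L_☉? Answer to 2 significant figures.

d = 1/p = 1/0.504″ = 1.984 pc
M = m − 5 log₁₀ d + 5 = 11.78 − 5·0.2976 + 5 = 15.292
M − M_☉ = 15.292 − 4.83 = 10.462
L/L_☉ = 10^(−0.4 × 10.462) = 6.533×10^-5

L/L_☉ ≈ 6.5×10^-5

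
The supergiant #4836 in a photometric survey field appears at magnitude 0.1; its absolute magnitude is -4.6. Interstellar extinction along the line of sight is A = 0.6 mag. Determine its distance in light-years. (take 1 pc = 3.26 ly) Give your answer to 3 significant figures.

m − M = 5 log₁₀(d/10 pc) + A  ⇒  0.1 − (-4.6) − 0.6 = 5 log₁₀(d/10)
4.100 = 5 log₁₀(d/10)
log₁₀ d = (m − M − A)/5 + 1 = 1.8200
d = 10^1.8200 = 66.07 pc
= 215.4 ly

d ≈ 215 ly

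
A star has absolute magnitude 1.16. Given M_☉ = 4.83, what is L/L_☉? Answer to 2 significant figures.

M − M_☉ = 1.16 − 4.83 = -3.670
L/L_☉ = 10^(−0.4 (M − M_☉)) = 10^1.468 = 29.38

L/L_☉ ≈ 29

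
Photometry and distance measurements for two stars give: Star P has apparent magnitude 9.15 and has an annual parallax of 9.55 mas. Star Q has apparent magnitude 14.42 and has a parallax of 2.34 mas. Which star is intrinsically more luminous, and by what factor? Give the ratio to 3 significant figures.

Star P is more luminous, by a factor of 7.70.

Star P: p = 9.55 mas = 9.55×10^-3″ → d = 1/p = 104.7 pc
Star P: M = m − 5 log₁₀ d + 5 = 9.15 − 5·2.0200 + 5 = 4.050
Star Q: p = 2.34 mas = 2.34×10^-3″ → d = 1/p = 427.4 pc
Star Q: M = m − 5 log₁₀ d + 5 = 14.42 − 5·2.6308 + 5 = 6.266
ΔM = M_P − M_Q = 4.050 − (6.266) = -2.216; smaller M is more luminous → Star P.
L ratio = 10^(0.4 |ΔM|) = 10^0.886 = 7.699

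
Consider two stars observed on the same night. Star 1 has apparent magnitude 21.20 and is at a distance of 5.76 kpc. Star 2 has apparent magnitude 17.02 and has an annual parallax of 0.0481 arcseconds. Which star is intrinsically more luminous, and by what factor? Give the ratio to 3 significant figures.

Star 1 is more luminous, by a factor of 1630.

Star 1: d = 5.76 kpc = 5760 pc
Star 1: M = m − 5 log₁₀ d + 5 = 21.20 − 5·3.7604 + 5 = 7.398
Star 2: d = 1/p = 1/0.0481″ = 20.79 pc
Star 2: M = m − 5 log₁₀ d + 5 = 17.02 − 5·1.3179 + 5 = 15.431
ΔM = M_1 − M_2 = 7.398 − (15.431) = -8.033; smaller M is more luminous → Star 1.
L ratio = 10^(0.4 |ΔM|) = 10^3.213 = 1634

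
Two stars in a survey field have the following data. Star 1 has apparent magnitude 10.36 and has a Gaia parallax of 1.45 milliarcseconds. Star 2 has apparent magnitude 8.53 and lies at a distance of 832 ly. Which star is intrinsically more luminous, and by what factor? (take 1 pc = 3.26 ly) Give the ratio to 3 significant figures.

Star 1 is more luminous, by a factor of 1.35.

Star 1: p = 1.45 mas = 1.45×10^-3″ → d = 1/p = 689.7 pc
Star 1: M = m − 5 log₁₀ d + 5 = 10.36 − 5·2.8386 + 5 = 1.167
Star 2: d = 832 ly / 3.26 = 255.2 pc
Star 2: M = m − 5 log₁₀ d + 5 = 8.53 − 5·2.4069 + 5 = 1.495
ΔM = M_1 − M_2 = 1.167 − (1.495) = -0.329; smaller M is more luminous → Star 1.
L ratio = 10^(0.4 |ΔM|) = 10^0.131 = 1.353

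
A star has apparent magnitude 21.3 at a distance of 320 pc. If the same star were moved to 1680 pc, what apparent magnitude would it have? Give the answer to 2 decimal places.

m ≈ 24.90

Flux ∝ 1/d², so Δm = 5 log₁₀(d₂/d₁) = 5 log₁₀(1680/320) = 3.601
m₂ = m₁ + Δm = 21.3 + (3.601) = 24.901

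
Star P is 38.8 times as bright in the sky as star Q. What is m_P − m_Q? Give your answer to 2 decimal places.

m_P − m_Q ≈ -3.97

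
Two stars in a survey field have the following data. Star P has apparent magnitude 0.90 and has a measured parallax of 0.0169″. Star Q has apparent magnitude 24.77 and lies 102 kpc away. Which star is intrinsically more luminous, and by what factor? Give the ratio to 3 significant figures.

Star P is more luminous, by a factor of 1190.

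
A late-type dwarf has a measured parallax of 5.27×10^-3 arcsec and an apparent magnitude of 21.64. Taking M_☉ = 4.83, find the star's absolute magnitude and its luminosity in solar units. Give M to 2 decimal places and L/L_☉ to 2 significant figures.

d = 1/p = 1/5.27×10^-3″ = 189.8 pc
M = m − 5 log₁₀ d + 5 = 21.64 − 5·2.2782 + 5 = 15.249
M − M_☉ = 15.249 − 4.83 = 10.419
L/L_☉ = 10^(−0.4 × 10.419) = 6.798×10^-5

M ≈ 15.25; L/L_☉ ≈ 6.8×10^-5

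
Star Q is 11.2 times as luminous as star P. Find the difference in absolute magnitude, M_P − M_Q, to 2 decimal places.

M_P − M_Q ≈ 2.62

Pogson: ΔM = −2.5 log₁₀(ratio) = −2.5 log₁₀(11.2) = −2.5 × 1.0492 = -2.623
Star Q is brighter so has the smaller magnitude: M_P − M_Q is positive.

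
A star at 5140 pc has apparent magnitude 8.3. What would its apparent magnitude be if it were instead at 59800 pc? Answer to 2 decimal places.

m ≈ 13.63

Flux ∝ 1/d², so Δm = 5 log₁₀(d₂/d₁) = 5 log₁₀(59800/5140) = 5.329
m₂ = m₁ + Δm = 8.3 + (5.329) = 13.629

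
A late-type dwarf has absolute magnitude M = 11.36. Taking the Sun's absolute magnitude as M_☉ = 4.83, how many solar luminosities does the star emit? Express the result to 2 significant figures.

L/L_☉ ≈ 2.4×10^-3

M − M_☉ = 11.36 − 4.83 = 6.530
L/L_☉ = 10^(−0.4 (M − M_☉)) = 10^-2.612 = 2.443×10^-3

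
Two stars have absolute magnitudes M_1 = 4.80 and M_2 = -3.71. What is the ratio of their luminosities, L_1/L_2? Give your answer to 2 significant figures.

ΔM = M_1 − M_2 = 8.51
L_1/L_2 = 10^(−0.4 ΔM) = 10^-3.404 = 3.945×10^-4

L_1/L_2 ≈ 3.9×10^-4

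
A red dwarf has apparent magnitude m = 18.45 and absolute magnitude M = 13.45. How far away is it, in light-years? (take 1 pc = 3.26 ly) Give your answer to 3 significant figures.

d ≈ 326 ly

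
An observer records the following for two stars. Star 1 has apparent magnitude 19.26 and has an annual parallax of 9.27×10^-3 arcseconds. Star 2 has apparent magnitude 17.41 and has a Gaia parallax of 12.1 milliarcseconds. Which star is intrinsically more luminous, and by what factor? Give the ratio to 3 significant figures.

Star 2 is more luminous, by a factor of 3.23.

Star 1: d = 1/p = 1/9.27×10^-3″ = 107.9 pc
Star 1: M = m − 5 log₁₀ d + 5 = 19.26 − 5·2.0329 + 5 = 14.095
Star 2: p = 12.1 mas = 0.0121″ → d = 1/p = 82.64 pc
Star 2: M = m − 5 log₁₀ d + 5 = 17.41 − 5·1.9172 + 5 = 12.824
ΔM = M_1 − M_2 = 14.095 − (12.824) = 1.271; smaller M is more luminous → Star 2.
L ratio = 10^(0.4 |ΔM|) = 10^0.509 = 3.225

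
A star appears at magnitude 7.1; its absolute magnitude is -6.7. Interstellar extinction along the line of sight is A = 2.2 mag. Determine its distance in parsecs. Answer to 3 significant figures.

d ≈ 2090 pc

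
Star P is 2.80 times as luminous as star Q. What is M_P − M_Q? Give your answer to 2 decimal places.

M_P − M_Q ≈ -1.12

Pogson: ΔM = −2.5 log₁₀(ratio) = −2.5 log₁₀(2.80) = −2.5 × 0.4472 = -1.118
Star P is brighter, so it has the smaller magnitude: the difference is negative.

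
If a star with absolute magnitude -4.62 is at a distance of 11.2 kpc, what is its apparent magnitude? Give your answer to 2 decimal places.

m ≈ 10.63

d = 11.2 kpc = 11200 pc
m = M + 5 log₁₀ d − 5 = -4.62 + 5·4.0492 − 5 = 10.626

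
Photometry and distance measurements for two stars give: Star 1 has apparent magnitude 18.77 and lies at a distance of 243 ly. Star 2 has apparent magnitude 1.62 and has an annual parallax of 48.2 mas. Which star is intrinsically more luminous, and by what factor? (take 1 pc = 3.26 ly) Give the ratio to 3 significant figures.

Star 2 is more luminous, by a factor of 561000.

Star 1: d = 243 ly / 3.26 = 74.54 pc
Star 1: M = m − 5 log₁₀ d + 5 = 18.77 − 5·1.8724 + 5 = 14.408
Star 2: p = 48.2 mas = 0.0482″ → d = 1/p = 20.75 pc
Star 2: M = m − 5 log₁₀ d + 5 = 1.62 − 5·1.3170 + 5 = 0.035
ΔM = M_1 − M_2 = 14.408 − (0.035) = 14.373; smaller M is more luminous → Star 2.
L ratio = 10^(0.4 |ΔM|) = 10^5.749 = 561200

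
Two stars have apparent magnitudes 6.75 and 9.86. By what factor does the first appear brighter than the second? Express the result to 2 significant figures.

18

Δm = 6.75 − (9.86) = -3.11
Flux ratio = 10^(−0.4 Δm) = 10^(−0.4 × -3.11) = 10^1.244 = 17.54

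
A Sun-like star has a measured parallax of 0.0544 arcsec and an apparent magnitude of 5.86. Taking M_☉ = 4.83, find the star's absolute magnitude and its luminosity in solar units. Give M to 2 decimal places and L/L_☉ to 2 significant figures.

d = 1/p = 1/0.0544″ = 18.38 pc
M = m − 5 log₁₀ d + 5 = 5.86 − 5·1.2644 + 5 = 4.538
M − M_☉ = 4.538 − 4.83 = -0.292
L/L_☉ = 10^(−0.4 × -0.292) = 1.309

M ≈ 4.54; L/L_☉ ≈ 1.3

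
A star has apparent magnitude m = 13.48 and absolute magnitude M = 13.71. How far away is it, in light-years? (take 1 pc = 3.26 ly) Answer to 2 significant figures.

Distance modulus: m − M = 13.48 − (13.71) = -0.230
m − M = 5 log₁₀ d − 5
log₁₀ d = (m − M)/5 + 1 = 0.9540
d = 10^0.9540 = 8.995 pc
= 29.32 ly

d ≈ 29 ly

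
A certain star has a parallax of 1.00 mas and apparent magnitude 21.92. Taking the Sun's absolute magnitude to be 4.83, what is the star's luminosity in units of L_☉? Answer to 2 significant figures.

d = 1/p = 1000/1.00 mas = 1000 pc
M = m − 5 log₁₀ d + 5 = 21.92 − 5·3.0000 + 5 = 11.920
M − M_☉ = 11.920 − 4.83 = 7.090
L/L_☉ = 10^(−0.4 × 7.090) = 1.459×10^-3

L/L_☉ ≈ 1.5×10^-3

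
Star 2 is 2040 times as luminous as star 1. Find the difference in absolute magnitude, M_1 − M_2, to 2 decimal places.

M_1 − M_2 ≈ 8.27

Pogson: ΔM = −2.5 log₁₀(ratio) = −2.5 log₁₀(2040) = −2.5 × 3.3096 = -8.274
Star 2 is brighter so has the smaller magnitude: M_1 − M_2 is positive.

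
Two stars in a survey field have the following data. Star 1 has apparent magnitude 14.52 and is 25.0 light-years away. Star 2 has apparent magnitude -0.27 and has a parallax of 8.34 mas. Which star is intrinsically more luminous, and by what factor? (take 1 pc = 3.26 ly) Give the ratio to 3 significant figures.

Star 1: d = 25.0 ly / 3.26 = 7.669 pc
Star 1: M = m − 5 log₁₀ d + 5 = 14.52 − 5·0.8847 + 5 = 15.096
Star 2: p = 8.34 mas = 8.34×10^-3″ → d = 1/p = 119.9 pc
Star 2: M = m − 5 log₁₀ d + 5 = -0.27 − 5·2.0788 + 5 = -5.664
ΔM = M_1 − M_2 = 15.096 − (-5.664) = 20.761; smaller M is more luminous → Star 2.
L ratio = 10^(0.4 |ΔM|) = 10^8.304 = 2.015×10^8

Star 2 is more luminous, by a factor of 2.01×10^8.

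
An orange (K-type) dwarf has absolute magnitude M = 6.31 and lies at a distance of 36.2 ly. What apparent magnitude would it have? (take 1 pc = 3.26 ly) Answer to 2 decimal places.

m ≈ 6.54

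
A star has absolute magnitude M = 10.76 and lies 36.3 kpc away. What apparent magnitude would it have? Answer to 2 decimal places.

m ≈ 28.56

d = 36.3 kpc = 36300 pc
m = M + 5 log₁₀ d − 5 = 10.76 + 5·4.5599 − 5 = 28.560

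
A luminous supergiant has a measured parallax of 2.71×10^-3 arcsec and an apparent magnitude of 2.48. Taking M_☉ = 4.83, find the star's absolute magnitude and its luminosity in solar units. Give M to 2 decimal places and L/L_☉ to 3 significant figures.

d = 1/p = 1/2.71×10^-3″ = 369.0 pc
M = m − 5 log₁₀ d + 5 = 2.48 − 5·2.5670 + 5 = -5.355
M − M_☉ = -5.355 − 4.83 = -10.185
L/L_☉ = 10^(−0.4 × -10.185) = 11860

M ≈ -5.36; L/L_☉ ≈ 11900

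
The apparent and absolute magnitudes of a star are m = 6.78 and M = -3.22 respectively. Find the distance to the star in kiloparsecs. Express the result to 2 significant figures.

d ≈ 1.0 kpc

μ = m − M = 10.000
m − M = 5 log₁₀ d − 5
log₁₀ d = (m − M)/5 + 1 = 3.0000
d = 10^3.0000 = 1000 pc
= 1.000 kpc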